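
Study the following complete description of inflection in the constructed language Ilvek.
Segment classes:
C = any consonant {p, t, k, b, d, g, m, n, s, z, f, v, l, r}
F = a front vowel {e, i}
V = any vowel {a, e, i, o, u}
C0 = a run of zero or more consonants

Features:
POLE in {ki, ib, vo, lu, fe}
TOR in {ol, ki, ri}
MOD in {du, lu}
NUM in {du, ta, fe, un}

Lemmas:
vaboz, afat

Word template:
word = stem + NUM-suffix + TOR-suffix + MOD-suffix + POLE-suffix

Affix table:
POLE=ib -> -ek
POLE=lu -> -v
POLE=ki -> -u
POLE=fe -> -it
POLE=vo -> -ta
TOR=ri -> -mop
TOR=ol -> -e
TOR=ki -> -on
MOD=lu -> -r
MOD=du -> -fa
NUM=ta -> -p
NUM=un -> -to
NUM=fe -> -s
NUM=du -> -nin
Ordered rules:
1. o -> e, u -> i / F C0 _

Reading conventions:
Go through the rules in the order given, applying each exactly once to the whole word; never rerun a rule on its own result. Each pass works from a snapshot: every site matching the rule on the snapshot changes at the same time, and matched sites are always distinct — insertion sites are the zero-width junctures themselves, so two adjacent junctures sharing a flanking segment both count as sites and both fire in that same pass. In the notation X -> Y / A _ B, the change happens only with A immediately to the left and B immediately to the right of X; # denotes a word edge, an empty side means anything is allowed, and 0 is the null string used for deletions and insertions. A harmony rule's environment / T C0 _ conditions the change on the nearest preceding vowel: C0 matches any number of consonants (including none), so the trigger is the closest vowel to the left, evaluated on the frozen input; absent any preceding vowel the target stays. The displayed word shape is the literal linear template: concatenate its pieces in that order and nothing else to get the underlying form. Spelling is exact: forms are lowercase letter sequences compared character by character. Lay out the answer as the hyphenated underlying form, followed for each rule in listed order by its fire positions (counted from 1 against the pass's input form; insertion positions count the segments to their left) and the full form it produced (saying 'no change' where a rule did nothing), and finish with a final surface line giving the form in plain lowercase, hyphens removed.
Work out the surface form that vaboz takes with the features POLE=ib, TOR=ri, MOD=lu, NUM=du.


underlying: vaboz-nin-mop-r-ek
1. o -> e, u -> i / F C0 _: fires at position(s) 10: vabozninmeprek
surface: vabozninmeprek


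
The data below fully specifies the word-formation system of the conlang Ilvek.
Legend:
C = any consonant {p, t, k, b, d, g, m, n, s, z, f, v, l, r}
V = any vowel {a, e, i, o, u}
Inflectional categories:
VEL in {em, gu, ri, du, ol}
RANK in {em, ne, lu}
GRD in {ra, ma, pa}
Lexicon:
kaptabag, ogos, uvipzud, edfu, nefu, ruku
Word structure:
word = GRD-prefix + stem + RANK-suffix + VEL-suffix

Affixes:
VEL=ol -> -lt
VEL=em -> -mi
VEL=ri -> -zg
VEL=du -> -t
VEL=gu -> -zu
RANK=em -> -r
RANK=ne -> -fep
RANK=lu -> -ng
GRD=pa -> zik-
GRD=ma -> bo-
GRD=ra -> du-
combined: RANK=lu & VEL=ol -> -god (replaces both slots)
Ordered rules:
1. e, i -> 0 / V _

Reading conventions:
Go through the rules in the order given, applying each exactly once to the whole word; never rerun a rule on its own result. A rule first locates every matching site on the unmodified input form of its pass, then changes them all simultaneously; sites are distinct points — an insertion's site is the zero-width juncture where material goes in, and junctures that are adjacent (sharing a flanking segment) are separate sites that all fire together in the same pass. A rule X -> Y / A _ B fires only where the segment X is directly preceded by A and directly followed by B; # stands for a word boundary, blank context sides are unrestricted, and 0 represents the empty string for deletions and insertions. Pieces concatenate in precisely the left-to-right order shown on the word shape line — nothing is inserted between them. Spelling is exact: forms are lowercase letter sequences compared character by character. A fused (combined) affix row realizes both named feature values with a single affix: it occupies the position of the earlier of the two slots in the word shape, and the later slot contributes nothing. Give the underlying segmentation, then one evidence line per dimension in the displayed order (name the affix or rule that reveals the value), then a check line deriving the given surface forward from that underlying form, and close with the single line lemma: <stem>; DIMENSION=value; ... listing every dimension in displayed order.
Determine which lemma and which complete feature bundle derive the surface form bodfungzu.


underlying: bo-edfu-ng-zu
VEL=gu - signalled by the affix -zu
RANK=lu - signalled by the affix -ng
GRD=ma - signalled by the affix bo-
check: boedfungzu -> bodfungzu
lemma: edfu; VEL=gu; RANK=lu; GRD=ma


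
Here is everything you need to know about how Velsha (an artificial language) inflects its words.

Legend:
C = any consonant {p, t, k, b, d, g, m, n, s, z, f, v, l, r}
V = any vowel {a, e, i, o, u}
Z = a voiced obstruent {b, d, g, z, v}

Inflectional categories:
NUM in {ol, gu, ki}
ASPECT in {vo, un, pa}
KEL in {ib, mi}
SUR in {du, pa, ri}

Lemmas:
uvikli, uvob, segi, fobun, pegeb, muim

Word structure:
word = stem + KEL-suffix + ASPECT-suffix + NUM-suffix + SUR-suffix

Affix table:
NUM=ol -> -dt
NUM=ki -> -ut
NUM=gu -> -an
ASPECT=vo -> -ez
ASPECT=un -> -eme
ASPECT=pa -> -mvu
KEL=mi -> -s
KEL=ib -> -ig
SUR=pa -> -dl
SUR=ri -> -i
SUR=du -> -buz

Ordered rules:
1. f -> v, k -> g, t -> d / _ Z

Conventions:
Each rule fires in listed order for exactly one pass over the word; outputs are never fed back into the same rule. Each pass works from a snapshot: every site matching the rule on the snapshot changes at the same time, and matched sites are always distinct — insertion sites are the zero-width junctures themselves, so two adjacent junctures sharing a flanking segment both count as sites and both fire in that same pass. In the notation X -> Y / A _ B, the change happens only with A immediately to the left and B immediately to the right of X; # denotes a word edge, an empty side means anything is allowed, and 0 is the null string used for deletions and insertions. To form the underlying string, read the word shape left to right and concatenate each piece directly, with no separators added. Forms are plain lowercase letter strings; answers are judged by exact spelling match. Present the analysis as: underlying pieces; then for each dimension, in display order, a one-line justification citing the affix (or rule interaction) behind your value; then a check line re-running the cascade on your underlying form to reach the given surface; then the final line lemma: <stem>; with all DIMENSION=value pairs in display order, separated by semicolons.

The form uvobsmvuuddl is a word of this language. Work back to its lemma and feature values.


underlying: uvob-s-mvu-ut-dl
NUM=ki - signalled by the affix -ut
ASPECT=pa - signalled by the affix -mvu
KEL=mi - signalled by the affix -s
SUR=pa - signalled by the affix -dl
check: uvobsmvuutdl -> uvobsmvuuddl
lemma: uvob; NUM=ki; ASPECT=pa; KEL=mi; SUR=pa


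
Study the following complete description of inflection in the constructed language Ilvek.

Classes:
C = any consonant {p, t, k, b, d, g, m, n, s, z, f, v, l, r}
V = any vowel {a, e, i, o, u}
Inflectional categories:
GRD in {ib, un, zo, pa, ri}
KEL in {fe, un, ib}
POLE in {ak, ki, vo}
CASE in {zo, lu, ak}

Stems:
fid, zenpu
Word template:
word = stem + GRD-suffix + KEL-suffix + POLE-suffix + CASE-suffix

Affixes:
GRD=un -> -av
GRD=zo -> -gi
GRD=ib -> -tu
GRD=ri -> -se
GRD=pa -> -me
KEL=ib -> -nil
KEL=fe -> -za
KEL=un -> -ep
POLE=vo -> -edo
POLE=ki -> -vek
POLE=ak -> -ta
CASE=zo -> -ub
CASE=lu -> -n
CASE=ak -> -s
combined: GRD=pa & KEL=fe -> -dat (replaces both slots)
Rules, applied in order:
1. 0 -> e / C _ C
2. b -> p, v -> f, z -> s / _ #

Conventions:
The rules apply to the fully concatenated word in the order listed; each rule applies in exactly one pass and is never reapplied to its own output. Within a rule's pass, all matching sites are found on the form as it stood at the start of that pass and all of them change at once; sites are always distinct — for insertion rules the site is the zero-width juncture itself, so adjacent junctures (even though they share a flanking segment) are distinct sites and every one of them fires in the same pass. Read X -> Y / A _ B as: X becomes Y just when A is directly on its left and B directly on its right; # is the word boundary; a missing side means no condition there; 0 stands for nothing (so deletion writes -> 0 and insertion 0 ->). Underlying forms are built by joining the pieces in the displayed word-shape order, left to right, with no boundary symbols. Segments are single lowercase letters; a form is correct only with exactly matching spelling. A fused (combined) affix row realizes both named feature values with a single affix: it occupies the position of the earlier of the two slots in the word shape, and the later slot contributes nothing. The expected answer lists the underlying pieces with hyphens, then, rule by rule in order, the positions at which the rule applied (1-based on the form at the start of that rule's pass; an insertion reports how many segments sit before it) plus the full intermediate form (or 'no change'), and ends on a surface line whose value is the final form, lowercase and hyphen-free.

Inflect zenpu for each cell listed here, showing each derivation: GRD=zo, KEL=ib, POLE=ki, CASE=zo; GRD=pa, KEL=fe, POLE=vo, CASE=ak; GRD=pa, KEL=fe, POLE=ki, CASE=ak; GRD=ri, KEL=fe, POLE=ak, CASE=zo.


cell GRD=zo, KEL=ib, POLE=ki, CASE=zo:
underlying: zenpu-gi-nil-vek-ub
1. 0 -> e / C _ C: inserts after position(s) 3, 10: zenepuginilevekub
2. b -> p, v -> f, z -> s / _ #: fires at position(s) 17: zenepuginilevekup
surface: zenepuginilevekup

cell GRD=pa, KEL=fe, POLE=vo, CASE=ak:
underlying: zenpu-dat-edo-s
1. 0 -> e / C _ C: inserts after position(s) 3: zenepudatedos
2. b -> p, v -> f, z -> s / _ #: no change
surface: zenepudatedos

cell GRD=pa, KEL=fe, POLE=ki, CASE=ak:
underlying: zenpu-dat-vek-s
1. 0 -> e / C _ C: inserts after position(s) 3, 8, 11: zenepudatevekes
2. b -> p, v -> f, z -> s / _ #: no change
surface: zenepudatevekes

cell GRD=ri, KEL=fe, POLE=ak, CASE=zo:
underlying: zenpu-se-za-ta-ub
1. 0 -> e / C _ C: inserts after position(s) 3: zenepusezataub
2. b -> p, v -> f, z -> s / _ #: fires at position(s) 14: zenepusezataup
surface: zenepusezataup


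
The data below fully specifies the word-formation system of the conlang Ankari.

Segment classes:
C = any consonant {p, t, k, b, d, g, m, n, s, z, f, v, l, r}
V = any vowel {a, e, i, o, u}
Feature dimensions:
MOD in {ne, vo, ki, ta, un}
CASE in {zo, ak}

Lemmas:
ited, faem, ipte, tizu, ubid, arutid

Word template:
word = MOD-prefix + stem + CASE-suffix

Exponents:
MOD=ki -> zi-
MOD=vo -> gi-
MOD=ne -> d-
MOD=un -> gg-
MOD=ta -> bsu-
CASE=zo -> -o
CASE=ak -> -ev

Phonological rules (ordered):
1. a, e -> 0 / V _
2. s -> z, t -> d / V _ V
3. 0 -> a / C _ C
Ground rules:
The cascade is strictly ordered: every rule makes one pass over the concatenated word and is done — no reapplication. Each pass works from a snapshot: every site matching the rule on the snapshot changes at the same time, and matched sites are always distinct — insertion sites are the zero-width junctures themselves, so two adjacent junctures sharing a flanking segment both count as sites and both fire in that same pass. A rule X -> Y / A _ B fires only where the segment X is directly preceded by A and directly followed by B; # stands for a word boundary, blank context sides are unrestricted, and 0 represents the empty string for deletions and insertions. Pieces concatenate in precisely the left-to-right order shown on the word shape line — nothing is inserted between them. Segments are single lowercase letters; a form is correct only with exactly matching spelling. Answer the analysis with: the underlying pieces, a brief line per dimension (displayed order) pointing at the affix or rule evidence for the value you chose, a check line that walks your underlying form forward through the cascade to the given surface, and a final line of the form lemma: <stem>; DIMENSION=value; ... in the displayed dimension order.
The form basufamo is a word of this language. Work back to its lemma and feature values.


underlying: bsu-faem-o
MOD=ta - signalled by the affix bsu-
CASE=zo - signalled by the affix -o
check: bsufaemo -> bsufamo -> bsufamo -> basufamo
lemma: faem; MOD=ta; CASE=zo


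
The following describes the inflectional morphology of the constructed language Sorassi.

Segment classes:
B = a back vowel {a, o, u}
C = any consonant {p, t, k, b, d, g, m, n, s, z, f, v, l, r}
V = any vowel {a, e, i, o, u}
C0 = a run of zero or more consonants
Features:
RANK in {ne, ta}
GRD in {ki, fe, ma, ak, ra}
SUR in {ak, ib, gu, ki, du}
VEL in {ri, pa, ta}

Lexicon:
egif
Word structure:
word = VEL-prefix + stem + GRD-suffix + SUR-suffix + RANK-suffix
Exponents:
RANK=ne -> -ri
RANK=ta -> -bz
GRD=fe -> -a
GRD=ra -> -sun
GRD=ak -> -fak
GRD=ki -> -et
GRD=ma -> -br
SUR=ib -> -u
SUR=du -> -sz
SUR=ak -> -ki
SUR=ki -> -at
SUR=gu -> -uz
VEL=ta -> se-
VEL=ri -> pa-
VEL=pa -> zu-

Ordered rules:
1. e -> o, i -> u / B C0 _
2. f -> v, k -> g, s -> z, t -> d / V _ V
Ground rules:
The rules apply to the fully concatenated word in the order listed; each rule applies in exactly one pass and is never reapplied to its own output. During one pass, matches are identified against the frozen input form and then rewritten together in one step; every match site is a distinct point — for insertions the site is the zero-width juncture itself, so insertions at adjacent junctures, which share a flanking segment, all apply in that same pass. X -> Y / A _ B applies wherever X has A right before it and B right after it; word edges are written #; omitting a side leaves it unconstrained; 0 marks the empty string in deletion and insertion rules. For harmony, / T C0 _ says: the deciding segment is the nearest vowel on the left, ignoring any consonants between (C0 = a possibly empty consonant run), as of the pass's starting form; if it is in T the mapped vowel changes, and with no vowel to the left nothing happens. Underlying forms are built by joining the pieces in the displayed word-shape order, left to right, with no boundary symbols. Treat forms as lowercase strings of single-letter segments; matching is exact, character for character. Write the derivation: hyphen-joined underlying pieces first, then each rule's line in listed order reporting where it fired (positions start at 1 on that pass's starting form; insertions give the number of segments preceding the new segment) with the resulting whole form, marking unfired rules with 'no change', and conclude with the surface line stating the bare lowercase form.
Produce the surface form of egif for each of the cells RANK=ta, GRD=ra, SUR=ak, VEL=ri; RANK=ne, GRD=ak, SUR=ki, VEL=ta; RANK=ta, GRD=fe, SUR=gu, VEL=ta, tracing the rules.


cell RANK=ta, GRD=ra, SUR=ak, VEL=ri:
underlying: pa-egif-sun-ki-bz
1. e -> o, i -> u / B C0 _: fires at position(s) 3, 11: paogifsunkubz
2. f -> v, k -> g, s -> z, t -> d / V _ V: no change
surface: paogifsunkubz

cell RANK=ne, GRD=ak, SUR=ki, VEL=ta:
underlying: se-egif-fak-at-ri
1. e -> o, i -> u / B C0 _: fires at position(s) 13: seegiffakatru
2. f -> v, k -> g, s -> z, t -> d / V _ V: fires at position(s) 9: seegiffagatru
surface: seegiffagatru

cell RANK=ta, GRD=fe, SUR=gu, VEL=ta:
underlying: se-egif-a-uz-bz
1. e -> o, i -> u / B C0 _: no change
2. f -> v, k -> g, s -> z, t -> d / V _ V: fires at position(s) 6: seegivauzbz
surface: seegivauzbz


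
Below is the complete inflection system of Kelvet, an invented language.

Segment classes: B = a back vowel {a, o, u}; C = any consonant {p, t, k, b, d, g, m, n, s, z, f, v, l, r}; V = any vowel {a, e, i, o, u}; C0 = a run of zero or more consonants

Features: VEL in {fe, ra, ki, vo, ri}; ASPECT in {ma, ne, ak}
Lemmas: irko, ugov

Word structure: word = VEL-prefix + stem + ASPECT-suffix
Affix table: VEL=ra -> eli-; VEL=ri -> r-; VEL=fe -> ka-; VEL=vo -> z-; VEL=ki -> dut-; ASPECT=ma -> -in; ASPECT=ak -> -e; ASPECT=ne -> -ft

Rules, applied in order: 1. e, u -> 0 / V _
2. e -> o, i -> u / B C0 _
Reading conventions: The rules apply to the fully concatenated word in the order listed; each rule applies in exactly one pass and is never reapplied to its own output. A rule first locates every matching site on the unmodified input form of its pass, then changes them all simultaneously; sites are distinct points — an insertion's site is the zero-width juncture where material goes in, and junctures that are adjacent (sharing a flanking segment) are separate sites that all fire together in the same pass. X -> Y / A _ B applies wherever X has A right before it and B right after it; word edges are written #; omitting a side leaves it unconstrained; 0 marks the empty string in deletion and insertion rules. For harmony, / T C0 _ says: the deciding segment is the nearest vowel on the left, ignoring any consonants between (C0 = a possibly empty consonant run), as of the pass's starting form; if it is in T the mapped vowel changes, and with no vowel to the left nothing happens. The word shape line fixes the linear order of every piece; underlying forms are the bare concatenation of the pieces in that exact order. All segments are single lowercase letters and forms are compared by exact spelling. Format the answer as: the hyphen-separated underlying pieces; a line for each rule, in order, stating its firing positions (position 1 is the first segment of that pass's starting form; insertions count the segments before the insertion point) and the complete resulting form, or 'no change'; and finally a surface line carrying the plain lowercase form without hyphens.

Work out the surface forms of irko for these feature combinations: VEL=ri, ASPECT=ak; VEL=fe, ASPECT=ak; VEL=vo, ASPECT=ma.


cell VEL=ri, ASPECT=ak:
underlying: r-irko-e
1. e, u -> 0 / V _: fires at position(s) 6: rirko
2. e -> o, i -> u / B C0 _: no change
surface: rirko

cell VEL=fe, ASPECT=ak:
underlying: ka-irko-e
1. e, u -> 0 / V _: fires at position(s) 7: kairko
2. e -> o, i -> u / B C0 _: fires at position(s) 3: kaurko
surface: kaurko

cell VEL=vo, ASPECT=ma:
underlying: z-irko-in
1. e, u -> 0 / V _: no change
2. e -> o, i -> u / B C0 _: fires at position(s) 6: zirkoun
surface: zirkoun


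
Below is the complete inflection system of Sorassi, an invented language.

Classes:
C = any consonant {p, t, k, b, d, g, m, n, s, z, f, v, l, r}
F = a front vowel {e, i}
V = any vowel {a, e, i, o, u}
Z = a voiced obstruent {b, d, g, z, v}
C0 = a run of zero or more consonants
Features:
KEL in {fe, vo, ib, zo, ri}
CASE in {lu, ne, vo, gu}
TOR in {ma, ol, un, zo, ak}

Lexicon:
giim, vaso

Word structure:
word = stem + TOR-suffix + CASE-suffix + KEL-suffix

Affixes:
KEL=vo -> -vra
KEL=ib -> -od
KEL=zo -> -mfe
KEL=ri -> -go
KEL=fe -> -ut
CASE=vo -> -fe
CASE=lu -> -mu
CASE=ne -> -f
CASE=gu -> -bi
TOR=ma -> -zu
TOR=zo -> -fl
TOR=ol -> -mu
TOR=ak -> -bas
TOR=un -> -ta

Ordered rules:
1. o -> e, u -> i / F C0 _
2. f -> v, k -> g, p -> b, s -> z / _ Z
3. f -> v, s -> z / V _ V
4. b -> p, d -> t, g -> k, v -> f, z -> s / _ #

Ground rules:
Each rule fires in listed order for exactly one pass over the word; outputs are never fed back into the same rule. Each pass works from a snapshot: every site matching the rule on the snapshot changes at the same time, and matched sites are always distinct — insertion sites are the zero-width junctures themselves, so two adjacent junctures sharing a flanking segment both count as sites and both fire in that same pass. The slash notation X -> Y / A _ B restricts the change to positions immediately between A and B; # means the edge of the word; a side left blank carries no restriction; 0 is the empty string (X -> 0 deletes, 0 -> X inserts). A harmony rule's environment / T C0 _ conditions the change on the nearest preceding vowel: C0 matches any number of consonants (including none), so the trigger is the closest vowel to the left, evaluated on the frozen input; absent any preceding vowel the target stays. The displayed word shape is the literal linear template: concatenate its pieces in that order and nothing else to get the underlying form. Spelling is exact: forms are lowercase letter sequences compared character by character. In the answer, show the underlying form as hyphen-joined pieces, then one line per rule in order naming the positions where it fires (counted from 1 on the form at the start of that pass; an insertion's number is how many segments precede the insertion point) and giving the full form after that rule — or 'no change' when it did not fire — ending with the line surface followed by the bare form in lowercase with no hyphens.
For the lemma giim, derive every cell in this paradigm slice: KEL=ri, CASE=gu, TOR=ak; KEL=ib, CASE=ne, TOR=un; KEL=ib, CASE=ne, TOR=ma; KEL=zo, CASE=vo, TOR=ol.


cell KEL=ri, CASE=gu, TOR=ak:
underlying: giim-bas-bi-go
1. o -> e, u -> i / F C0 _: fires at position(s) 11: giimbasbige
2. f -> v, k -> g, p -> b, s -> z / _ Z: fires at position(s) 7: giimbazbige
3. f -> v, s -> z / V _ V: no change
4. b -> p, d -> t, g -> k, v -> f, z -> s / _ #: no change
surface: giimbazbige

cell KEL=ib, CASE=ne, TOR=un:
underlying: giim-ta-f-od
1. o -> e, u -> i / F C0 _: no change
2. f -> v, k -> g, p -> b, s -> z / _ Z: no change
3. f -> v, s -> z / V _ V: fires at position(s) 7: giimtavod
4. b -> p, d -> t, g -> k, v -> f, z -> s / _ #: fires at position(s) 9: giimtavot
surface: giimtavot

cell KEL=ib, CASE=ne, TOR=ma:
underlying: giim-zu-f-od
1. o -> e, u -> i / F C0 _: fires at position(s) 6: giimzifod
2. f -> v, k -> g, p -> b, s -> z / _ Z: no change
3. f -> v, s -> z / V _ V: fires at position(s) 7: giimzivod
4. b -> p, d -> t, g -> k, v -> f, z -> s / _ #: fires at position(s) 9: giimzivot
surface: giimzivot

cell KEL=zo, CASE=vo, TOR=ol:
underlying: giim-mu-fe-mfe
1. o -> e, u -> i / F C0 _: fires at position(s) 6: giimmifemfe
2. f -> v, k -> g, p -> b, s -> z / _ Z: no change
3. f -> v, s -> z / V _ V: fires at position(s) 7: giimmivemfe
4. b -> p, d -> t, g -> k, v -> f, z -> s / _ #: no change
surface: giimmivemfe


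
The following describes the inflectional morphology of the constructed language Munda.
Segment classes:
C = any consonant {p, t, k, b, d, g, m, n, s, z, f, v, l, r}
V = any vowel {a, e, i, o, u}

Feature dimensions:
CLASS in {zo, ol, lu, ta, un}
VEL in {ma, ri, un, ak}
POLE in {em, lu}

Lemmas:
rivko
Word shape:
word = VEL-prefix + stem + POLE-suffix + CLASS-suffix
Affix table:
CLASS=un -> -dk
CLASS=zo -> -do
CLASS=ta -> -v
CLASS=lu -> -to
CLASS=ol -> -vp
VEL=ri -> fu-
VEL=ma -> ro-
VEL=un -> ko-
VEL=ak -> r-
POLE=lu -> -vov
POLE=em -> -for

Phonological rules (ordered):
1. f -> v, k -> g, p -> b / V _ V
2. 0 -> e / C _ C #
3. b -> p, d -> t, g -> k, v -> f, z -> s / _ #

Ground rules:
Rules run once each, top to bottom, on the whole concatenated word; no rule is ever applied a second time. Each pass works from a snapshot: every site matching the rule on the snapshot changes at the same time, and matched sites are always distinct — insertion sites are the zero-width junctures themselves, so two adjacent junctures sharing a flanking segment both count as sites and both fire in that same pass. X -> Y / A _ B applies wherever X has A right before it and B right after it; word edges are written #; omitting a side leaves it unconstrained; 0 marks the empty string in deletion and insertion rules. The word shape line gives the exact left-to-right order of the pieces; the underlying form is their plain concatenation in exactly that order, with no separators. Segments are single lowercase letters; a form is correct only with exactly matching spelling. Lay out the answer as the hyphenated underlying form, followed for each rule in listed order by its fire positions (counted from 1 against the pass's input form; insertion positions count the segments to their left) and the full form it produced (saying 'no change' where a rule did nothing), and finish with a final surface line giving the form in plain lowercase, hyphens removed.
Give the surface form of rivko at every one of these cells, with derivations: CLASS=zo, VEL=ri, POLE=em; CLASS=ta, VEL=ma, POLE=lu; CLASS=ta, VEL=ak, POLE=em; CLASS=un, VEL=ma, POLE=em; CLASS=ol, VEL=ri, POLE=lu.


cell CLASS=zo, VEL=ri, POLE=em:
underlying: fu-rivko-for-do
1. f -> v, k -> g, p -> b / V _ V: fires at position(s) 8: furivkovordo
2. 0 -> e / C _ C #: no change
3. b -> p, d -> t, g -> k, v -> f, z -> s / _ #: no change
surface: furivkovordo

cell CLASS=ta, VEL=ma, POLE=lu:
underlying: ro-rivko-vov-v
1. f -> v, k -> g, p -> b / V _ V: no change
2. 0 -> e / C _ C #: inserts after position(s) 10: rorivkovovev
3. b -> p, d -> t, g -> k, v -> f, z -> s / _ #: fires at position(s) 12: rorivkovovef
surface: rorivkovovef

cell CLASS=ta, VEL=ak, POLE=em:
underlying: r-rivko-for-v
1. f -> v, k -> g, p -> b / V _ V: fires at position(s) 7: rrivkovorv
2. 0 -> e / C _ C #: inserts after position(s) 9: rrivkovorev
3. b -> p, d -> t, g -> k, v -> f, z -> s / _ #: fires at position(s) 11: rrivkovoref
surface: rrivkovoref

cell CLASS=un, VEL=ma, POLE=em:
underlying: ro-rivko-for-dk
1. f -> v, k -> g, p -> b / V _ V: fires at position(s) 8: rorivkovordk
2. 0 -> e / C _ C #: inserts after position(s) 11: rorivkovordek
3. b -> p, d -> t, g -> k, v -> f, z -> s / _ #: no change
surface: rorivkovordek

cell CLASS=ol, VEL=ri, POLE=lu:
underlying: fu-rivko-vov-vp
1. f -> v, k -> g, p -> b / V _ V: no change
2. 0 -> e / C _ C #: inserts after position(s) 11: furivkovovvep
3. b -> p, d -> t, g -> k, v -> f, z -> s / _ #: no change
surface: furivkovovvep


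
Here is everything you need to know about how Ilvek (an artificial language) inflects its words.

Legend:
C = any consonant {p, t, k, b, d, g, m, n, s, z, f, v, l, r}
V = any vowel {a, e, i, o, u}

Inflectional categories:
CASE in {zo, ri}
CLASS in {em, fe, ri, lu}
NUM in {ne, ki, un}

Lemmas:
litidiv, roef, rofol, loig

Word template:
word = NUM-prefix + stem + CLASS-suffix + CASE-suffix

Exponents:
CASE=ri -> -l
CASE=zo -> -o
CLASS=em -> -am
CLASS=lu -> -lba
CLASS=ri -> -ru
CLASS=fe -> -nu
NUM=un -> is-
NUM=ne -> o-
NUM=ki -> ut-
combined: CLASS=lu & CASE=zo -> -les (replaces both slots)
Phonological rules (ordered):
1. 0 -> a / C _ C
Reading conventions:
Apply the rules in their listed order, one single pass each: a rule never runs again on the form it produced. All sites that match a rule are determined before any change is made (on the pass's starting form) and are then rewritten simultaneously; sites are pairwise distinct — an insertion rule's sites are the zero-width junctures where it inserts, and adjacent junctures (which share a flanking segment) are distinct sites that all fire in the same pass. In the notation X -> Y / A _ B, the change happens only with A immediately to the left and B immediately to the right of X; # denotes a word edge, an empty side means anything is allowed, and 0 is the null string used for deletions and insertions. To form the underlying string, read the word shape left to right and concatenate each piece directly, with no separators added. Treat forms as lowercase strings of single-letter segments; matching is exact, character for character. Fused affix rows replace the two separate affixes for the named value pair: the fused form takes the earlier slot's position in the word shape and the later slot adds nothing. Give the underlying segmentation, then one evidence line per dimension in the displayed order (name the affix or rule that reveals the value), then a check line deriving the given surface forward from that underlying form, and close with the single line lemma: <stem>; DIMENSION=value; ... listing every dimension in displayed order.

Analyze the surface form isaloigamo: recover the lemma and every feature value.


underlying: is-loig-am-o
CASE=zo - signalled by the affix -o
CLASS=em - signalled by the affix -am
NUM=un - signalled by the affix is-
check: isloigamo -> isaloigamo
lemma: loig; CASE=zo; CLASS=em; NUM=un


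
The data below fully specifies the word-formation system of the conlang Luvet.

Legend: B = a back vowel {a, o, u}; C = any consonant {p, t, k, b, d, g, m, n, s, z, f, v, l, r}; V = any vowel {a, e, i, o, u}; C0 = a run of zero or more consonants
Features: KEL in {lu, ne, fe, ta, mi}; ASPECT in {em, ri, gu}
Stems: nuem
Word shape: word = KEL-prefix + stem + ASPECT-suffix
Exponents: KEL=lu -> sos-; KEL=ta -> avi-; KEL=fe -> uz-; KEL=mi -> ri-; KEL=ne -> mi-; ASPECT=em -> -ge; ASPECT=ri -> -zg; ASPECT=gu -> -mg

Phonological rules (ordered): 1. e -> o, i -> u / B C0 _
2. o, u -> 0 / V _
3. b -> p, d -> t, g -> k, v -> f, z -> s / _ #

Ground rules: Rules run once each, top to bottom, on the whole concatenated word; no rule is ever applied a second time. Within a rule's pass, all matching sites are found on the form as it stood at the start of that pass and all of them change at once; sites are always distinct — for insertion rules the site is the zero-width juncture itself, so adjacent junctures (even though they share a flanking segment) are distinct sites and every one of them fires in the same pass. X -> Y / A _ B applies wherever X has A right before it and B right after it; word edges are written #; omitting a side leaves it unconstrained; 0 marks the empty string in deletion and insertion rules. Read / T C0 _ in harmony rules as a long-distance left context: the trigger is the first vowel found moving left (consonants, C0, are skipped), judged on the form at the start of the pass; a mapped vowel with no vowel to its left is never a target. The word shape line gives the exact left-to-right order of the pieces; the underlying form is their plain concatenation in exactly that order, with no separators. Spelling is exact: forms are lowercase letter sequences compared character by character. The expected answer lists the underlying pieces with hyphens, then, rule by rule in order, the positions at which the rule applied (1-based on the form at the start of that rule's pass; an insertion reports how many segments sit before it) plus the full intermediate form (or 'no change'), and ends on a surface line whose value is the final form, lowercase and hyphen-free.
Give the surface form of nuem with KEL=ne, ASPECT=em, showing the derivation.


underlying: mi-nuem-ge
1. e -> o, i -> u / B C0 _: fires at position(s) 5: minuomge
2. o, u -> 0 / V _: fires at position(s) 5: minumge
3. b -> p, d -> t, g -> k, v -> f, z -> s / _ #: no change
surface: minumge


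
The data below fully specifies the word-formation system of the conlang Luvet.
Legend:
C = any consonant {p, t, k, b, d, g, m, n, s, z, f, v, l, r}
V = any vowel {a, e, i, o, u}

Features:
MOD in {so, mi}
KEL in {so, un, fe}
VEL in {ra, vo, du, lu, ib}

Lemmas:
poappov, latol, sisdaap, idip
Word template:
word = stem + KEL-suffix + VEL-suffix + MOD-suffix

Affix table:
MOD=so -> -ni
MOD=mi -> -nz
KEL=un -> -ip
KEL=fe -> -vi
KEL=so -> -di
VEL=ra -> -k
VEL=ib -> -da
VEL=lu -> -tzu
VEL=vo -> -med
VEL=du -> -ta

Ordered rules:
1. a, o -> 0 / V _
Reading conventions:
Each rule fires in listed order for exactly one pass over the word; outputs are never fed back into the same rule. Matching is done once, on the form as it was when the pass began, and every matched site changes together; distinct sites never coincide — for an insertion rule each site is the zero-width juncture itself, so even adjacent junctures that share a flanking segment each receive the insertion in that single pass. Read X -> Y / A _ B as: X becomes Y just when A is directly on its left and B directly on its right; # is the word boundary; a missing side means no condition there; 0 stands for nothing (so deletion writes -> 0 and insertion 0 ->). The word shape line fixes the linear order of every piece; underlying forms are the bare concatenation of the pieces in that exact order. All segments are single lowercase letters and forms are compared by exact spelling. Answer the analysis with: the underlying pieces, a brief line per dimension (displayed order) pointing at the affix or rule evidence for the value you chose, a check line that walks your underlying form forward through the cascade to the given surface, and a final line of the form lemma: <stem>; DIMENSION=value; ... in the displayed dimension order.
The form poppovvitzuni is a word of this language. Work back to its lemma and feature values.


underlying: poappov-vi-tzu-ni
MOD=so - signalled by the affix -ni
KEL=fe - signalled by the affix -vi
VEL=lu - signalled by the affix -tzu
check: poappovvitzuni -> poppovvitzuni
lemma: poappov; MOD=so; KEL=fe; VEL=lu


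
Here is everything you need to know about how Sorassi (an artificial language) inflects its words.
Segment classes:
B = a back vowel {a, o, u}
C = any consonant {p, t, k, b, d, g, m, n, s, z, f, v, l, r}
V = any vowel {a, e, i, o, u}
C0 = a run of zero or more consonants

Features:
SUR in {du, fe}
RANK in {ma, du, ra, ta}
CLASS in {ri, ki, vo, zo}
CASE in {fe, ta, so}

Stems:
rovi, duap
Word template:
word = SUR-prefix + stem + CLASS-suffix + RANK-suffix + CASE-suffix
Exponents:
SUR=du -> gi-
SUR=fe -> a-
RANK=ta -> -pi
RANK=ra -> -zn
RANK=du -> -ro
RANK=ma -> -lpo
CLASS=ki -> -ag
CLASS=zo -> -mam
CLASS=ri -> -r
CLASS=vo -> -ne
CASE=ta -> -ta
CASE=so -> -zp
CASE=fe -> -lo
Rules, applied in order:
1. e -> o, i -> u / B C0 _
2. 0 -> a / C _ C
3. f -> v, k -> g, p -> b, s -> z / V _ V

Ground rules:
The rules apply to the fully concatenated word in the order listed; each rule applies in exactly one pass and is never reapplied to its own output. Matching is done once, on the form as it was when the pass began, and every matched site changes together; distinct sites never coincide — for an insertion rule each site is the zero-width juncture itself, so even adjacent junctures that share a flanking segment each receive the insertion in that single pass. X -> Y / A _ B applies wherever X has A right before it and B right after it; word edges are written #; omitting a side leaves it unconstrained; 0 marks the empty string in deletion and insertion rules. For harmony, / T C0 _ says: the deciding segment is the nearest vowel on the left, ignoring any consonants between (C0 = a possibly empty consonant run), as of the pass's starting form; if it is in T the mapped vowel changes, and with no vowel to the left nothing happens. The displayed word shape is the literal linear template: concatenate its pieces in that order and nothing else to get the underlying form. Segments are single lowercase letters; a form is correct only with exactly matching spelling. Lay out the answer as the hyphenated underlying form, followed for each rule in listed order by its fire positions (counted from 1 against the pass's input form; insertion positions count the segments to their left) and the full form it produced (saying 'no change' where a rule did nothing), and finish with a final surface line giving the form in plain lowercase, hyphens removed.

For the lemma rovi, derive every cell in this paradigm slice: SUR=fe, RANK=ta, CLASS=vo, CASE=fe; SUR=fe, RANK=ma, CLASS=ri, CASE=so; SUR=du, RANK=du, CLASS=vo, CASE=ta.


cell SUR=fe, RANK=ta, CLASS=vo, CASE=fe:
underlying: a-rovi-ne-pi-lo
1. e -> o, i -> u / B C0 _: fires at position(s) 5: arovunepilo
2. 0 -> a / C _ C: no change
3. f -> v, k -> g, p -> b, s -> z / V _ V: fires at position(s) 8: arovunebilo
surface: arovunebilo

cell SUR=fe, RANK=ma, CLASS=ri, CASE=so:
underlying: a-rovi-r-lpo-zp
1. e -> o, i -> u / B C0 _: fires at position(s) 5: arovurlpozp
2. 0 -> a / C _ C: inserts after position(s) 6, 7, 10: arovuralapozap
3. f -> v, k -> g, p -> b, s -> z / V _ V: fires at position(s) 10: arovuralabozap
surface: arovuralabozap

cell SUR=du, RANK=du, CLASS=vo, CASE=ta:
underlying: gi-rovi-ne-ro-ta
1. e -> o, i -> u / B C0 _: fires at position(s) 6: girovunerota
2. 0 -> a / C _ C: no change
3. f -> v, k -> g, p -> b, s -> z / V _ V: no change
surface: girovunerota


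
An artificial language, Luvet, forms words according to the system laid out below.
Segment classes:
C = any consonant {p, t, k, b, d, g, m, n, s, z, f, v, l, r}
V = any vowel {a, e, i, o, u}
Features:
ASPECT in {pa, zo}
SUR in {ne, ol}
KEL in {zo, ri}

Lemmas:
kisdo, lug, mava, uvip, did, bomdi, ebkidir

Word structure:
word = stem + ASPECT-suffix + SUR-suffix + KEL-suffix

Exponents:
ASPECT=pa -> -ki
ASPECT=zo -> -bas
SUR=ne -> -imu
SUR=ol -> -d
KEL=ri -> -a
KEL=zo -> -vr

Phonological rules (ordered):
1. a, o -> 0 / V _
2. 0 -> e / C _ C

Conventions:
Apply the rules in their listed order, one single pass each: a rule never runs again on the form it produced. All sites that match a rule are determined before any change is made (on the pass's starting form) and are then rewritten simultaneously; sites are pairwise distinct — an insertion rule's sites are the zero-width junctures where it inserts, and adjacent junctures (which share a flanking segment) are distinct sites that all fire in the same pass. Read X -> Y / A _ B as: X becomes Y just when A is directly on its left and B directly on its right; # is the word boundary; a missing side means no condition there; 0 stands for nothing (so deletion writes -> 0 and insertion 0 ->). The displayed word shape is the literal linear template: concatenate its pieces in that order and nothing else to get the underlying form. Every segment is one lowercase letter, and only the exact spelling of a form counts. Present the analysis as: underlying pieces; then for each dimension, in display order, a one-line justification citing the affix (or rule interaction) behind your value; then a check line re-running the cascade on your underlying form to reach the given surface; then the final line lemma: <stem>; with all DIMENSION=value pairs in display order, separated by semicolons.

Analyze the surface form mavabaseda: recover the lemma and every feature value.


underlying: mava-bas-d-a
ASPECT=zo - signalled by the affix -bas
SUR=ol - signalled by the affix -d
KEL=ri - signalled by the affix -a
check: mavabasda -> mavabasda -> mavabaseda
lemma: mava; ASPECT=zo; SUR=ol; KEL=ri


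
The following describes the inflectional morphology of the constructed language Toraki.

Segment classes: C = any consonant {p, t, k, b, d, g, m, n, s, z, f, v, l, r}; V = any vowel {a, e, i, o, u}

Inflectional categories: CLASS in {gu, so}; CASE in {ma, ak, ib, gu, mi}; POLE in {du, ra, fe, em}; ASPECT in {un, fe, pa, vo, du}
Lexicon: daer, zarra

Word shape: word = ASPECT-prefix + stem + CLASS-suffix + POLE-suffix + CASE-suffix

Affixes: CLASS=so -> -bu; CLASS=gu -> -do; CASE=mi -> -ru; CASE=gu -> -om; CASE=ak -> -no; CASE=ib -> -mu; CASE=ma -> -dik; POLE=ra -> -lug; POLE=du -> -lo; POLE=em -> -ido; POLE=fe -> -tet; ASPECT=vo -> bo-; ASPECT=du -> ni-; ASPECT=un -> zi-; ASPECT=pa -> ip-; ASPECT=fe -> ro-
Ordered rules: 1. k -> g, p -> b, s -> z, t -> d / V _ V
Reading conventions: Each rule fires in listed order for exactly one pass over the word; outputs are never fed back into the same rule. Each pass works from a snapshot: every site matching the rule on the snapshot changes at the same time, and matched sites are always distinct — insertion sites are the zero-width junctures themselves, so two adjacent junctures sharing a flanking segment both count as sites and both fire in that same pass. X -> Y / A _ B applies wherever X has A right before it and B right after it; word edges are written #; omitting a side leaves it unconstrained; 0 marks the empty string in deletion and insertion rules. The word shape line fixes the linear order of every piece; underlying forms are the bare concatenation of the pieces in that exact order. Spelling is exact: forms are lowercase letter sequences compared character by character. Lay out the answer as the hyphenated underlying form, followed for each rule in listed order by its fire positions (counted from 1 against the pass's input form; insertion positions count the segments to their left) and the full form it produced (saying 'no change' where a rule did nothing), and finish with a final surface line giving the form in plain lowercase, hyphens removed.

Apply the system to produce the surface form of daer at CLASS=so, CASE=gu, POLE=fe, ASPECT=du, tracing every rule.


underlying: ni-daer-bu-tet-om
1. k -> g, p -> b, s -> z, t -> d / V _ V: fires at position(s) 9, 11: nidaerbudedom
surface: nidaerbudedom
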